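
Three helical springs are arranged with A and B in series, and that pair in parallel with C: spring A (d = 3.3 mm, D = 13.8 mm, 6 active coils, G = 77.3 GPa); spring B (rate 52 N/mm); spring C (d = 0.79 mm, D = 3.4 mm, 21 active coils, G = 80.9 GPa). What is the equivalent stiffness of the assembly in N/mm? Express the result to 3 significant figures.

35.1 N/mm

k_A = Gd⁴/(8D³N_a) = (77.3×10³)(3.3⁴)/(8·13.8³·6) = 72.67 N/mm
k_C = Gd⁴/(8D³N_a) = (80.9×10³)(0.79⁴)/(8·3.4³·21) = 4.7721 N/mm
Springs A,B series: k_AB = 1/(1/72.67+1/52) = 30.311 N/mm; parallel with C: k_eq = 30.311+4.7721 = 35.083 N/mm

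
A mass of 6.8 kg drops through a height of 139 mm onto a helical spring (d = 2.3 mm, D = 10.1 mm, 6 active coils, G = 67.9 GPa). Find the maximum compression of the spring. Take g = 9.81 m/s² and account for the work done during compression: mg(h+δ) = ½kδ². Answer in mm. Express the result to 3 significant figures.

k = Gd⁴/(8D³N_a) = (67.9×10³)(2.3⁴)/(8·10.1³·6) = 38.422 N/mm
W = mg = 6.8 × 9.81 = 66.708 N
½kδ² − Wδ − Wh = 0 → δ = (W + √(W² + 2kWh))/k
δ = (66.708 + √(4450 + 712522))/38.422 = (66.708 + 846.74)/38.422 = 23.774 mm

23.8 mm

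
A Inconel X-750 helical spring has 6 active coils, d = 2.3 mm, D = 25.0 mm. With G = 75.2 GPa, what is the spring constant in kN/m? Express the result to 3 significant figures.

k = Gd⁴/(8D³N_a) = (75.2×10³ × 2.3⁴) / (8 × 25.0³ × 6)
  = 2.1044e+06 / 750000 = 2.8059 N/mm

2.81 kN/m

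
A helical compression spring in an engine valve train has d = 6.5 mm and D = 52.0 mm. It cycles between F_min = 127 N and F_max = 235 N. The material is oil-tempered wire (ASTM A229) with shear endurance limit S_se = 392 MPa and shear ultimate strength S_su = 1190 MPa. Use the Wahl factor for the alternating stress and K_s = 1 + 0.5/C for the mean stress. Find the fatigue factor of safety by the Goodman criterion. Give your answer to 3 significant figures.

6.39

C = D/d = 52.0/6.5 = 8.0000; K_W = (4C−1)/(4C−4)+0.615/C = 1.1840; K_s = 1+0.5/C = 1.0625
F_a = (F_max−F_min)/2 = 54 N; F_m = (F_max+F_min)/2 = 181 N
τ_a = K_W·8F_aD/(πd³) = 1.1840 × 26.037 = 30.829 MPa
τ_m = K_s·8F_mD/(πd³) = 1.0625 × 87.273 = 92.728 MPa
Goodman: 1/n_f = τ_a/S_se + τ_m/S_su = 30.829/392 + 92.728/1190 = 0.07864 + 0.07792 = 0.15657
n_f = 1/0.15657 = 6.387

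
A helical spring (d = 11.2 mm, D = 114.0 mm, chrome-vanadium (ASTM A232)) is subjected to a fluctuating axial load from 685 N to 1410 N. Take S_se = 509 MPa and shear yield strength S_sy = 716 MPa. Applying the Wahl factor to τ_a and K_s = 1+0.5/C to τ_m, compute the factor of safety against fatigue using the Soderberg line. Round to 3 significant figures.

2.06

C = D/d = 114.0/11.2 = 10.1786; K_W = (4C−1)/(4C−4)+0.615/C = 1.1421; K_s = 1+0.5/C = 1.0491
F_a = (F_max−F_min)/2 = 362.5 N; F_m = (F_max+F_min)/2 = 1047.5 N
τ_a = K_W·8F_aD/(πd³) = 1.1421 × 74.903 = 85.549 MPa
τ_m = K_s·8F_mD/(πd³) = 1.0491 × 216.44 = 227.08 MPa
Soderberg: 1/n_f = τ_a/S_se + τ_m/S_sy = 85.549/509 + 227.08/716 = 0.16807 + 0.31715 = 0.48522
n_f = 1/0.48522 = 2.061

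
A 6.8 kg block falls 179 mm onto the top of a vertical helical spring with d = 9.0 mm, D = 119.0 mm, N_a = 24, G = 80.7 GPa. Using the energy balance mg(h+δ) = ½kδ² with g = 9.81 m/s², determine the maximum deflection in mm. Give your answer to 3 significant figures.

k = Gd⁴/(8D³N_a) = (80.7×10³)(9.0⁴)/(8·119.0³·24) = 1.6364 N/mm
W = mg = 6.8 × 9.81 = 66.708 N
½kδ² − Wδ − Wh = 0 → δ = (W + √(W² + 2kWh))/k
δ = (66.708 + √(4450 + 39080.7))/1.6364 = (66.708 + 208.64)/1.6364 = 168.26 mm

168 mm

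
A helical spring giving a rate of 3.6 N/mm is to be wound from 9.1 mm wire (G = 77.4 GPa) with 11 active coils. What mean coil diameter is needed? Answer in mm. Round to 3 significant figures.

119 mm

D = (Gd⁴/(8N_a·k))^(1/3) = (77.4×10³·9.1⁴/(8·11·3.6))^(1/3)
  = (1.67541e+06)^(1/3) = 118.7701 mm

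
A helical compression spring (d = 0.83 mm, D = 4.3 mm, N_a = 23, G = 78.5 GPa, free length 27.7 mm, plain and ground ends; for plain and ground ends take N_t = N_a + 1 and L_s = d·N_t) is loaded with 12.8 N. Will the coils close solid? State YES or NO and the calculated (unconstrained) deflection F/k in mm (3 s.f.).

k = Gd⁴/(8D³N_a) = (78.5×10³)(0.83⁴)/(8·4.3³·23) = 2.5466 N/mm
N_t = 24; L_s = 0.83·24 = 19.92 mm; δ_solid = L₀ − L_s = 27.7 − 19.92 = 7.78 mm
δ = F/k = 12.8/2.5466 = 5.0263 mm
δ < δ_solid → spring does not go solid

NO, δ = 5.03 mm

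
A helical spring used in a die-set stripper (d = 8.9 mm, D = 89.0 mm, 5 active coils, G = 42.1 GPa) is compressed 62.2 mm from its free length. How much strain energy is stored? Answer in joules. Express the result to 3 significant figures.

18.1 J

k = Gd⁴/(8D³N_a) = (42.1×10³)(8.9⁴)/(8·89.0³·5) = 9.3673 N/mm
U = ½kδ² = 0.5 × 9.3673 × 62.2² = 18120 N·mm = 18.12 J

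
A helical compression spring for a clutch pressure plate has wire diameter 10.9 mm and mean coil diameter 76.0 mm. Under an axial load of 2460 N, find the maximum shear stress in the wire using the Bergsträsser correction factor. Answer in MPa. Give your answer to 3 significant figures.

Spring index C = D/d = 76.0/10.9 = 6.9725
K_B = (4C+2)/(4C−3) = 29.890/24.890 = 1.2009
τ₀ = 8FD/(πd³) = 8·2460·76.0/(π·10.9³) = 1.49568e+06/4068.5 = 367.63 MPa
τ_max = K·τ₀ = 1.2009 × 367.63 = 441.48 MPa

441 MPa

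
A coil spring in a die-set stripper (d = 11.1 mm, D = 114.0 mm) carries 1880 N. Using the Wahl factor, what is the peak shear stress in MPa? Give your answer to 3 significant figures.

Spring index C = D/d = 114.0/11.1 = 10.2703
K_W = (4C−1)/(4C−4) + 0.615/C = 40.081/37.081 + 0.0599 = 1.1408
τ₀ = 8FD/(πd³) = 8·1880·114.0/(π·11.1³) = 1.71456e+06/4296.5 = 399.06 MPa
τ_max = K·τ₀ = 1.1408 × 399.06 = 455.24 MPa

455 MPa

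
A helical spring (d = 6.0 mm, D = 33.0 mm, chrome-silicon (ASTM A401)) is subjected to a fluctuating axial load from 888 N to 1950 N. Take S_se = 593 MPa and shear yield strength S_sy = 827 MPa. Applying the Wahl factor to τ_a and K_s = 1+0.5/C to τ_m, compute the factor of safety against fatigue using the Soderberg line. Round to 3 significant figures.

0.852

C = D/d = 33.0/6.0 = 5.5000; K_W = (4C−1)/(4C−4)+0.615/C = 1.2785; K_s = 1+0.5/C = 1.0909
F_a = (F_max−F_min)/2 = 531 N; F_m = (F_max+F_min)/2 = 1419 N
τ_a = K_W·8F_aD/(πd³) = 1.2785 × 206.58 = 264.11 MPa
τ_m = K_s·8F_mD/(πd³) = 1.0909 × 552.06 = 602.24 MPa
Soderberg: 1/n_f = τ_a/S_se + τ_m/S_sy = 264.11/593 + 602.24/827 = 0.44539 + 0.72823 = 1.1736
n_f = 1/1.1736 = 0.8521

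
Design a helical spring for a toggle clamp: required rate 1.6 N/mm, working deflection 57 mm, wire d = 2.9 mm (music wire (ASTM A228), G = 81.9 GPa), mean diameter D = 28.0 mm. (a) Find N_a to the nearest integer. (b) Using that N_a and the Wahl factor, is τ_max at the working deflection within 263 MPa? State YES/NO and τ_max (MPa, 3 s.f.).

N_a = Gd⁴/(8D³k) = (81.9×10³)(2.9⁴)/(8·28.0³·1.6) = 20.62 → N_a = 21
Actual rate k = Gd⁴/(8D³·21) = 1.5707 N/mm
Working load F = kδ = 1.5707·57 = 89.53 N
C = 28.0/2.9 = 9.6552; K_W = (4C−1)/(4C−4)+0.615/C = 1.1503
τ_max = K_W·8FD/(πd³) = 1.1503·261.74 = 301.09 MPa
τ_max > 263 MPa → exceeds allowable

(a) 21 coils; (b) NO, τ_max = 301 MPa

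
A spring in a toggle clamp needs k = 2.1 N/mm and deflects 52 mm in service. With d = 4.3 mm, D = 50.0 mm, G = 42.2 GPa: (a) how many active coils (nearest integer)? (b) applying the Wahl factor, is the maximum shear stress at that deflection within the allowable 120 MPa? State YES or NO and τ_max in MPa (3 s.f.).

(a) 7 coils; (b) NO, τ_max = 193 MPa

N_a = Gd⁴/(8D³k) = (42.2×10³)(4.3⁴)/(8·50.0³·2.1) = 6.87 → N_a = 7
Actual rate k = Gd⁴/(8D³·7) = 2.061 N/mm
Working load F = kδ = 2.061·52 = 107.17 N
C = 50.0/4.3 = 11.6279; K_W = (4C−1)/(4C−4)+0.615/C = 1.1235
τ_max = K_W·8FD/(πd³) = 1.1235·171.63 = 192.82 MPa
τ_max > 120 MPa → exceeds allowable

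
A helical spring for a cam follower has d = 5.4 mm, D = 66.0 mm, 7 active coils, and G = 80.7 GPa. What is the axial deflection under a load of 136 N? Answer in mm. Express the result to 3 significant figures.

31.9 mm

k = Gd⁴/(8D³N_a) = (80.7×10³)(5.4⁴)/(8·66.0³·7) = 4.2622 N/mm
δ = F/k = 136 / 4.2622 = 31.909 mm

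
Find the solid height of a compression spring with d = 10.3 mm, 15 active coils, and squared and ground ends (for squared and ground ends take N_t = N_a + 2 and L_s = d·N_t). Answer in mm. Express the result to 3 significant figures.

175 mm

squared and ground ends: N_t = N_a + 2 = 15 + 2 = 17
L_s = d·N_t = 10.3 × 17 = 175.1 mm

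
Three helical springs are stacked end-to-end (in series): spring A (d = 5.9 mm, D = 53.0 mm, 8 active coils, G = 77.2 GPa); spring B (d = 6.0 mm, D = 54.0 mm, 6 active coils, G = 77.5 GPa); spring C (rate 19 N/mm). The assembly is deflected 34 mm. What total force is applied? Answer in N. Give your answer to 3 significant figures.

k_A = Gd⁴/(8D³N_a) = (77.2×10³)(5.9⁴)/(8·53.0³·8) = 9.8179 N/mm
k_B = Gd⁴/(8D³N_a) = (77.5×10³)(6.0⁴)/(8·54.0³·6) = 13.289 N/mm
Series: 1/k_eq = 1/9.8179 + 1/13.289 + 1/19 = 0.22974; k_eq = 4.3528 N/mm
F = k_eq·δ = 4.3528·34 = 147.99 N

148 N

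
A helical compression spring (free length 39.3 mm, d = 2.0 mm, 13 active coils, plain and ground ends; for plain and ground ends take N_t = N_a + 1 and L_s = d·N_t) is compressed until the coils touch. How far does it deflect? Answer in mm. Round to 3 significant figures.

11.3 mm

N_t = 14; L_s = 2.0·14 = 28 mm
δ_solid = L₀ − L_s = 39.3 − 28 = 11.3 mm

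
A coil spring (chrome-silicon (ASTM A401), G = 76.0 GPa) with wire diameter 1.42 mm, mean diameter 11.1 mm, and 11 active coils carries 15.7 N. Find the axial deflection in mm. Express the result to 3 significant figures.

6.11 mm

k = Gd⁴/(8D³N_a) = (76.0×10³)(1.42⁴)/(8·11.1³·11) = 2.5675 N/mm
δ = F/k = 15.7 / 2.5675 = 6.1148 mm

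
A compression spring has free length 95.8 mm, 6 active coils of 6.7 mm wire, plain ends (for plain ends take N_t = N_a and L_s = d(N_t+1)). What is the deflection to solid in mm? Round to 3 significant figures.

48.9 mm

N_t = 6; L_s = 6.7·7 = 46.9 mm
δ_solid = L₀ − L_s = 95.8 − 46.9 = 48.9 mm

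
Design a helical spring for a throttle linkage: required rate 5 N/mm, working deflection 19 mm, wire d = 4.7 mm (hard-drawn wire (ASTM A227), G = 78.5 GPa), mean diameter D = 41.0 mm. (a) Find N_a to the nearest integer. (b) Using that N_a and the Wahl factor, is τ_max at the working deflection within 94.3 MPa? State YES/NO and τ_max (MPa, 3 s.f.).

N_a = Gd⁴/(8D³k) = (78.5×10³)(4.7⁴)/(8·41.0³·5) = 13.89 → N_a = 14
Actual rate k = Gd⁴/(8D³·14) = 4.9624 N/mm
Working load F = kδ = 4.9624·19 = 94.286 N
C = 41.0/4.7 = 8.7234; K_W = (4C−1)/(4C−4)+0.615/C = 1.1676
τ_max = K_W·8FD/(πd³) = 1.1676·94.815 = 110.71 MPa
τ_max > 94.3 MPa → exceeds allowable

(a) 14 coils; (b) NO, τ_max = 111 MPa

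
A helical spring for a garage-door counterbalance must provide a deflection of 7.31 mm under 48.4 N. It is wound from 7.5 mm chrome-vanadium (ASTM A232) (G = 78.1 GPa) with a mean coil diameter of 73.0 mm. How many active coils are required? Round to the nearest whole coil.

Required rate k = F/δ = 48.4/7.31 = 6.6211 N/mm
N_a = Gd⁴/(8D³k) = (78.1×10³ × 7.5⁴)/(8 × 73.0³ × 6.6211)
    = 2.47113e+08 / 2.06057e+07 = 11.99 → 12 coils

12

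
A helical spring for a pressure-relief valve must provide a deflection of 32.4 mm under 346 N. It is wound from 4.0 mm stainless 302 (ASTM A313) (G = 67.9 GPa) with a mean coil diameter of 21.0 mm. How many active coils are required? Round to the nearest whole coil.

Required rate k = F/δ = 346/32.4 = 10.679 N/mm
N_a = Gd⁴/(8D³k) = (67.9×10³ × 4.0⁴)/(8 × 21.0³ × 10.679)
    = 1.73824e+07 / 791187 = 21.97 → 22 coils

22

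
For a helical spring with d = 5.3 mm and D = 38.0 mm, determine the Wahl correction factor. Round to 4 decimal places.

1.2073

C = D/d = 38.0/5.3 = 7.1698
K_W = (4C−1)/(4C−4) + 0.615/C = 27.679/24.679 + 0.0858 = 1.2073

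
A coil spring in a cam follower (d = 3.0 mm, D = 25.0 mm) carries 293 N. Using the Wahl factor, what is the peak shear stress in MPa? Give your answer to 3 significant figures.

Spring index C = D/d = 25.0/3.0 = 8.3333
K_W = (4C−1)/(4C−4) + 0.615/C = 32.333/29.333 + 0.0738 = 1.1761
τ₀ = 8FD/(πd³) = 8·293·25.0/(π·3.0³) = 58600/84.823 = 690.85 MPa
τ_max = K·τ₀ = 1.1761 × 690.85 = 812.49 MPa

812 MPa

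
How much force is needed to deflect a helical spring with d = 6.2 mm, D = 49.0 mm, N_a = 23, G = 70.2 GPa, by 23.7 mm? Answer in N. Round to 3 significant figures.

k = Gd⁴/(8D³N_a) = (70.2×10³)(6.2⁴)/(8·49.0³·23) = 4.7918 N/mm
F = k·δ = 4.7918 × 23.7 = 113.57 N

114 N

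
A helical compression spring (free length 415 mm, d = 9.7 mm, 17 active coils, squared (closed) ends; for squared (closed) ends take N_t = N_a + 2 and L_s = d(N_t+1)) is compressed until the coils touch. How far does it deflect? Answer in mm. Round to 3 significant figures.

N_t = 19; L_s = 9.7·20 = 194 mm
δ_solid = L₀ − L_s = 415 − 194 = 221 mm

221 mm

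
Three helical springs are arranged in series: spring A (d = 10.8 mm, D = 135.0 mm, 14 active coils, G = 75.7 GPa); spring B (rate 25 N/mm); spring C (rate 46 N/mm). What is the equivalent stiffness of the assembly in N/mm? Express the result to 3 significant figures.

k_A = Gd⁴/(8D³N_a) = (75.7×10³)(10.8⁴)/(8·135.0³·14) = 3.7374 N/mm
Series: 1/k_eq = 1/3.7374 + 1/25 + 1/46 = 0.3293; k_eq = 3.0367 N/mm

3.04 N/mm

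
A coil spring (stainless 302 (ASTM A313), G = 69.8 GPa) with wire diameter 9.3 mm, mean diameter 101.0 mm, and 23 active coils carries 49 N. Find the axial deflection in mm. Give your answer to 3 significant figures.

k = Gd⁴/(8D³N_a) = (69.8×10³)(9.3⁴)/(8·101.0³·23) = 2.7543 N/mm
δ = F/k = 49 / 2.7543 = 17.791 mm

17.8 mm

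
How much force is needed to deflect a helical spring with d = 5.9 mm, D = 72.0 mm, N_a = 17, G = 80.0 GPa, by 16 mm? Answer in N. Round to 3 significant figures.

k = Gd⁴/(8D³N_a) = (80.0×10³)(5.9⁴)/(8·72.0³·17) = 1.9097 N/mm
F = k·δ = 1.9097 × 16 = 30.555 N

30.6 N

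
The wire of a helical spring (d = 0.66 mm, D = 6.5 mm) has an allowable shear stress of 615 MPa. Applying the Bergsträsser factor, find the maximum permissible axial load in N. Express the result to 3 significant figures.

C = D/d = 6.5/0.66 = 9.8485
K_B = (4C+2)/(4C−3) = 41.394/36.394 = 1.1374
τ_max = K·8FD/(πd³) → F_max = τ_allow·πd³/(8DK)
F_max = 615·π·0.66³/(8·6.5·1.1374) = 555.47/59.144 = 9.3917 N

9.39 N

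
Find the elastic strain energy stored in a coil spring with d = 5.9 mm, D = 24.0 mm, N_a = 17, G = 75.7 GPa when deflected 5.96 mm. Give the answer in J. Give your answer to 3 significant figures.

k = Gd⁴/(8D³N_a) = (75.7×10³)(5.9⁴)/(8·24.0³·17) = 48.79 N/mm
U = ½kδ² = 0.5 × 48.79 × 5.96² = 866.55 N·mm = 0.86655 J

0.867 J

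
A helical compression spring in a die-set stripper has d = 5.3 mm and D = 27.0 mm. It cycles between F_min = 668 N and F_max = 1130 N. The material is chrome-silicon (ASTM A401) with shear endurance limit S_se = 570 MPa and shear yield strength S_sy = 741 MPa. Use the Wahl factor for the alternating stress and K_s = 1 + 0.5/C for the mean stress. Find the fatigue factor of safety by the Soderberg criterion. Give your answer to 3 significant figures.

C = D/d = 27.0/5.3 = 5.0943; K_W = (4C−1)/(4C−4)+0.615/C = 1.3039; K_s = 1+0.5/C = 1.0981
F_a = (F_max−F_min)/2 = 231 N; F_m = (F_max+F_min)/2 = 899 N
τ_a = K_W·8F_aD/(πd³) = 1.3039 × 106.68 = 139.1 MPa
τ_m = K_s·8F_mD/(πd³) = 1.0981 × 415.18 = 455.93 MPa
Soderberg: 1/n_f = τ_a/S_se + τ_m/S_sy = 139.1/570 + 455.93/741 = 0.24404 + 0.61529 = 0.85933
n_f = 1/0.85933 = 1.164

1.16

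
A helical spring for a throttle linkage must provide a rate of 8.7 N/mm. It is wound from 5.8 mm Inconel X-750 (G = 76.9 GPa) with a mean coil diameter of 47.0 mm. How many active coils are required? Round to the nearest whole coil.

N_a = Gd⁴/(8D³k) = (76.9×10³ × 5.8⁴)/(8 × 47.0³ × 8.7)
    = 8.70239e+07 / 7.22608e+06 = 12.04 → 12 coils

12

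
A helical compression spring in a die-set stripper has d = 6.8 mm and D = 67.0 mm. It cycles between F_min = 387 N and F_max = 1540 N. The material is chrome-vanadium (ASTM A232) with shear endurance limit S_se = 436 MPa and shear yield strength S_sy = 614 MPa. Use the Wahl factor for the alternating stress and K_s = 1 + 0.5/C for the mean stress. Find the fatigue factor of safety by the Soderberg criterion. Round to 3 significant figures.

0.582

C = D/d = 67.0/6.8 = 9.8529; K_W = (4C−1)/(4C−4)+0.615/C = 1.1471; K_s = 1+0.5/C = 1.0507
F_a = (F_max−F_min)/2 = 576.5 N; F_m = (F_max+F_min)/2 = 963.5 N
τ_a = K_W·8F_aD/(πd³) = 1.1471 × 312.81 = 358.84 MPa
τ_m = K_s·8F_mD/(πd³) = 1.0507 × 522.81 = 549.34 MPa
Soderberg: 1/n_f = τ_a/S_se + τ_m/S_sy = 358.84/436 + 549.34/614 = 0.82303 + 0.89468 = 1.7177
n_f = 1/1.7177 = 0.5822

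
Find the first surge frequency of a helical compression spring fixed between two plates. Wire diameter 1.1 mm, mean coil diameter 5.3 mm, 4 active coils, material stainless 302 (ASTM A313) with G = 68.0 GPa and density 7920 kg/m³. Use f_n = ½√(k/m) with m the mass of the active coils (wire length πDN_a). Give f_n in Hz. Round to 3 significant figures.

k = Gd⁴/(8D³N_a) = (68.0×10³)(1.1⁴)/(8·5.3³·4) = 20.898 N/mm = 20898 N/m
Wire length L = πDN_a = π·5.3·4 = 66.602 mm
m = ρ·(πd²/4)·L = 7920 × 0.95033×10⁻⁶ m² × 0.066602 m = 0.00050129 kg
f_n = ½√(k/m) = 0.5·√(20898/0.00050129) = 0.5·√(4.1688e+07) = 3228.3 Hz

3230 Hz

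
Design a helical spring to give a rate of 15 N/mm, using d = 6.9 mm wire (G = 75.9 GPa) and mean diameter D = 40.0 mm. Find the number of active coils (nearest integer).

22

N_a = Gd⁴/(8D³k) = (75.9×10³ × 6.9⁴)/(8 × 40.0³ × 15)
    = 1.72043e+08 / 7.68e+06 = 22.4 → 22 coils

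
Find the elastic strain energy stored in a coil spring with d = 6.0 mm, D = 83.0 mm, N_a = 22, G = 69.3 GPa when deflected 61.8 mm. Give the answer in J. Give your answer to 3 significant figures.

k = Gd⁴/(8D³N_a) = (69.3×10³)(6.0⁴)/(8·83.0³·22) = 0.89247 N/mm
U = ½kδ² = 0.5 × 0.89247 × 61.8² = 1704.3 N·mm = 1.7043 J

1.70 J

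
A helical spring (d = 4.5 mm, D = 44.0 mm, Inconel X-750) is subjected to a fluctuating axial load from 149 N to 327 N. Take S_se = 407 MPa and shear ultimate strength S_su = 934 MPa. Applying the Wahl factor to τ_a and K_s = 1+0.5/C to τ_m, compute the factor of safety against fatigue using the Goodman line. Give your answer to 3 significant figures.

C = D/d = 44.0/4.5 = 9.7778; K_W = (4C−1)/(4C−4)+0.615/C = 1.1483; K_s = 1+0.5/C = 1.0511
F_a = (F_max−F_min)/2 = 89 N; F_m = (F_max+F_min)/2 = 238 N
τ_a = K_W·8F_aD/(πd³) = 1.1483 × 109.43 = 125.67 MPa
τ_m = K_s·8F_mD/(πd³) = 1.0511 × 292.64 = 307.6 MPa
Goodman: 1/n_f = τ_a/S_se + τ_m/S_su = 125.67/407 + 307.6/934 = 0.30876 + 0.32934 = 0.6381
n_f = 1/0.6381 = 1.567

1.57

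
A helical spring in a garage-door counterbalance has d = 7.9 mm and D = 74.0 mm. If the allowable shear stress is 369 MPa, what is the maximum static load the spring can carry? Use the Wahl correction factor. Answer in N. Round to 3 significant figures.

836 N

C = D/d = 74.0/7.9 = 9.3671
K_W = (4C−1)/(4C−4) + 0.615/C = 36.468/33.468 + 0.0657 = 1.1553
τ_max = K·8FD/(πd³) → F_max = τ_allow·πd³/(8DK)
F_max = 369·π·7.9³/(8·74.0·1.1553) = 5.7155e+05/683.93 = 835.69 N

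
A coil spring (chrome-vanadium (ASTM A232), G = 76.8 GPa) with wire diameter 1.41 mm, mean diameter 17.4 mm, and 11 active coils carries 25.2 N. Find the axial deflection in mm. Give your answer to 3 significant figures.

38.5 mm

k = Gd⁴/(8D³N_a) = (76.8×10³)(1.41⁴)/(8·17.4³·11) = 0.6548 N/mm
δ = F/k = 25.2 / 0.6548 = 38.485 mm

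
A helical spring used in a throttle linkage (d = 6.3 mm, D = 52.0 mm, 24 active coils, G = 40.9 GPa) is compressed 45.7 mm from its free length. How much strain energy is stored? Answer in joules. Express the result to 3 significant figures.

k = Gd⁴/(8D³N_a) = (40.9×10³)(6.3⁴)/(8·52.0³·24) = 2.3866 N/mm
U = ½kδ² = 0.5 × 2.3866 × 45.7² = 2492.2 N·mm = 2.4922 J

2.49 J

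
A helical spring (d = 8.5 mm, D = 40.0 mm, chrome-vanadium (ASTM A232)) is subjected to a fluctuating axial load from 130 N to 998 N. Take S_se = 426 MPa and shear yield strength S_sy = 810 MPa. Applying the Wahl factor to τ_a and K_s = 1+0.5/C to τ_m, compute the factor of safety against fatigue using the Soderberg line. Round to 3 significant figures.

2.83

C = D/d = 40.0/8.5 = 4.7059; K_W = (4C−1)/(4C−4)+0.615/C = 1.3331; K_s = 1+0.5/C = 1.1062
F_a = (F_max−F_min)/2 = 434 N; F_m = (F_max+F_min)/2 = 564 N
τ_a = K_W·8F_aD/(πd³) = 1.3331 × 71.984 = 95.959 MPa
τ_m = K_s·8F_mD/(πd³) = 1.1062 × 93.545 = 103.48 MPa
Soderberg: 1/n_f = τ_a/S_se + τ_m/S_sy = 95.959/426 + 103.48/810 = 0.22526 + 0.12776 = 0.35301
n_f = 1/0.35301 = 2.833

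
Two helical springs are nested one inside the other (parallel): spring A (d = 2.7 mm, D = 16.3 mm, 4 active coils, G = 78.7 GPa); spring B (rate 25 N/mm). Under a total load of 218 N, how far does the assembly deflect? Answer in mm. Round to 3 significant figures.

3.95 mm

k_A = Gd⁴/(8D³N_a) = (78.7×10³)(2.7⁴)/(8·16.3³·4) = 30.18 N/mm
Parallel: k_eq = 30.18 + 25 = 55.18 N/mm
δ = F/k_eq = 218/55.18 = 3.9507 mm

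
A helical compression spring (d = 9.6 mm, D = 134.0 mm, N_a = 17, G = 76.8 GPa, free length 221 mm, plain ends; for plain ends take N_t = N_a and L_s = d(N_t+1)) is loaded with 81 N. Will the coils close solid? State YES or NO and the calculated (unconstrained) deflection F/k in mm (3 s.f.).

NO, δ = 40.6 mm

k = Gd⁴/(8D³N_a) = (76.8×10³)(9.6⁴)/(8·134.0³·17) = 1.9934 N/mm
N_t = 17; L_s = 9.6·18 = 172.8 mm; δ_solid = L₀ − L_s = 221 − 172.8 = 48.2 mm
δ = F/k = 81/1.9934 = 40.634 mm
δ < δ_solid → spring does not go solid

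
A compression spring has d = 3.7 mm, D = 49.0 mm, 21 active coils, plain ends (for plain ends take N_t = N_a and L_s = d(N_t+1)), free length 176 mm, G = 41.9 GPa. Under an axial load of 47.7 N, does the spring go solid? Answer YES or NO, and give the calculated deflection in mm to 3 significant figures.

YES, δ = 120 mm

k = Gd⁴/(8D³N_a) = (41.9×10³)(3.7⁴)/(8·49.0³·21) = 0.3973 N/mm
N_t = 21; L_s = 3.7·22 = 81.4 mm; δ_solid = L₀ − L_s = 176 − 81.4 = 94.6 mm
δ = F/k = 47.7/0.3973 = 120.06 mm
δ ≥ δ_solid → spring goes solid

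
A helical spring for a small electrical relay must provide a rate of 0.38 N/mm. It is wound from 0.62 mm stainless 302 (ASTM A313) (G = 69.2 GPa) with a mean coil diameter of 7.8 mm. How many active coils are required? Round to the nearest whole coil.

7

N_a = Gd⁴/(8D³k) = (69.2×10³ × 0.62⁴)/(8 × 7.8³ × 0.38)
    = 10225.2 / 1442.64 = 7.088 → 7 coils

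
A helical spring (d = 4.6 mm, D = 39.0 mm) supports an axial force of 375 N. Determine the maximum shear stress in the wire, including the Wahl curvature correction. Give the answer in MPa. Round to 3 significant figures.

Spring index C = D/d = 39.0/4.6 = 8.4783
K_W = (4C−1)/(4C−4) + 0.615/C = 32.913/29.913 + 0.0725 = 1.1728
τ₀ = 8FD/(πd³) = 8·375·39.0/(π·4.6³) = 117000/305.79 = 382.62 MPa
τ_max = K·τ₀ = 1.1728 × 382.62 = 448.74 MPa

449 MPa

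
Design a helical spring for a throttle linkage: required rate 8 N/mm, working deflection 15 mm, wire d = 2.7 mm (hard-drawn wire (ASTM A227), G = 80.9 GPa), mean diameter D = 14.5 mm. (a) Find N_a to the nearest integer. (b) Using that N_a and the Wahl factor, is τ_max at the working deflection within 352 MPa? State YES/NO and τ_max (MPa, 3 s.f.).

(a) 22 coils; (b) YES, τ_max = 290 MPa

N_a = Gd⁴/(8D³k) = (80.9×10³)(2.7⁴)/(8·14.5³·8) = 22.04 → N_a = 22
Actual rate k = Gd⁴/(8D³·22) = 8.0128 N/mm
Working load F = kδ = 8.0128·15 = 120.19 N
C = 14.5/2.7 = 5.3704; K_W = (4C−1)/(4C−4)+0.615/C = 1.2861
τ_max = K_W·8FD/(πd³) = 1.2861·225.47 = 289.99 MPa
τ_max ≤ 352 MPa → acceptable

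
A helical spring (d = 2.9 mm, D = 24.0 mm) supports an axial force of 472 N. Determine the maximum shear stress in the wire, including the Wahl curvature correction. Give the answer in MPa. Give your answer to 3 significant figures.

Spring index C = D/d = 24.0/2.9 = 8.2759
K_W = (4C−1)/(4C−4) + 0.615/C = 32.103/29.103 + 0.0743 = 1.1774
τ₀ = 8FD/(πd³) = 8·472·24.0/(π·2.9³) = 90624/76.62 = 1182.8 MPa
τ_max = K·τ₀ = 1.1774 × 1182.8 = 1392.6 MPa

1390 MPa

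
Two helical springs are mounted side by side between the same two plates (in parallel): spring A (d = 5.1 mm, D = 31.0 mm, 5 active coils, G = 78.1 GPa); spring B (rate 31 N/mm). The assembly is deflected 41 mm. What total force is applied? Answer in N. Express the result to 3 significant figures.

3090 N

k_A = Gd⁴/(8D³N_a) = (78.1×10³)(5.1⁴)/(8·31.0³·5) = 44.339 N/mm
Parallel: k_eq = 44.339 + 31 = 75.339 N/mm
F = k_eq·δ = 75.339·41 = 3088.9 N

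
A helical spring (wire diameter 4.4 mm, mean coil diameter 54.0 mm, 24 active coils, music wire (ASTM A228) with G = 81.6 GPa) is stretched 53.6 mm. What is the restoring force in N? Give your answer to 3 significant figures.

54.2 N

k = Gd⁴/(8D³N_a) = (81.6×10³)(4.4⁴)/(8·54.0³·24) = 1.0116 N/mm
F = k·δ = 1.0116 × 53.6 = 54.223 N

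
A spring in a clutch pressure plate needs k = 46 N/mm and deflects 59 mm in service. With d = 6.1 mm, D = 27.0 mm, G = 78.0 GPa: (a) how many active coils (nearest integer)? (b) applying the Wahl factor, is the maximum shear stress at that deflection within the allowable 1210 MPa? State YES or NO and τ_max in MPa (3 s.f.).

N_a = Gd⁴/(8D³k) = (78.0×10³)(6.1⁴)/(8·27.0³·46) = 14.91 → N_a = 15
Actual rate k = Gd⁴/(8D³·15) = 45.724 N/mm
Working load F = kδ = 45.724·59 = 2697.7 N
C = 27.0/6.1 = 4.4262; K_W = (4C−1)/(4C−4)+0.615/C = 1.3578
τ_max = K_W·8FD/(πd³) = 1.3578·817.16 = 1109.6 MPa
τ_max ≤ 1210 MPa → acceptable

(a) 15 coils; (b) YES, τ_max = 1110 MPa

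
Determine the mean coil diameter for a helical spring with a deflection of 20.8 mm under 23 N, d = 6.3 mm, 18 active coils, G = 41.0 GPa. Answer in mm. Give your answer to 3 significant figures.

74.0 mm

Required rate k = F/δ = 23/20.8 = 1.1058 N/mm
D = (Gd⁴/(8N_a·k))^(1/3) = (41.0×10³·6.3⁴/(8·18·1.1058))^(1/3)
  = (405620)^(1/3) = 74.0241 mm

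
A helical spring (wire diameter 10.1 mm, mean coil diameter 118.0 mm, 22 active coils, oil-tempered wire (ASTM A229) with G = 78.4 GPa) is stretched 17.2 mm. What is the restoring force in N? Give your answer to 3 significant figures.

k = Gd⁴/(8D³N_a) = (78.4×10³)(10.1⁴)/(8·118.0³·22) = 2.8213 N/mm
F = k·δ = 2.8213 × 17.2 = 48.526 N

48.5 N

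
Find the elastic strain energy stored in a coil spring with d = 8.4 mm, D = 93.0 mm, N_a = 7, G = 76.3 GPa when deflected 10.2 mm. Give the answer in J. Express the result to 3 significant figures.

0.439 J

k = Gd⁴/(8D³N_a) = (76.3×10³)(8.4⁴)/(8·93.0³·7) = 8.4334 N/mm
U = ½kδ² = 0.5 × 8.4334 × 10.2² = 438.71 N·mm = 0.43871 J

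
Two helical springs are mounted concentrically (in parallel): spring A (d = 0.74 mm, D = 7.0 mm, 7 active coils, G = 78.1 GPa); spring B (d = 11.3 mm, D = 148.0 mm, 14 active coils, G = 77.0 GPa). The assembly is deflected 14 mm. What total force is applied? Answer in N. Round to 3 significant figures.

k_A = Gd⁴/(8D³N_a) = (78.1×10³)(0.74⁴)/(8·7.0³·7) = 1.2193 N/mm
k_B = Gd⁴/(8D³N_a) = (77.0×10³)(11.3⁴)/(8·148.0³·14) = 3.4578 N/mm
Parallel: k_eq = 1.2193 + 3.4578 = 4.6771 N/mm
F = k_eq·δ = 4.6771·14 = 65.479 N

65.5 N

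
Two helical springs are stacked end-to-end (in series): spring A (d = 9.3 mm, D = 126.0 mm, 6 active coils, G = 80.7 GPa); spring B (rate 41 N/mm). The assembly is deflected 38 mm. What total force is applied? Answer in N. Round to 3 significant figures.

207 N

k_A = Gd⁴/(8D³N_a) = (80.7×10³)(9.3⁴)/(8·126.0³·6) = 6.2871 N/mm
Series: 1/k_eq = 1/6.2871 + 1/41 = 0.18345; k_eq = 5.4512 N/mm
F = k_eq·δ = 5.4512·38 = 207.15 N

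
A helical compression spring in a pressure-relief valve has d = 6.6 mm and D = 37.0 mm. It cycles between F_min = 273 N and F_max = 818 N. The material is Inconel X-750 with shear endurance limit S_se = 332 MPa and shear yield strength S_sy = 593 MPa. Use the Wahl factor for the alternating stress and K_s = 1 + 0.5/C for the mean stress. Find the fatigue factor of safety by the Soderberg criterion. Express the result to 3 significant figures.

C = D/d = 37.0/6.6 = 5.6061; K_W = (4C−1)/(4C−4)+0.615/C = 1.2725; K_s = 1+0.5/C = 1.0892
F_a = (F_max−F_min)/2 = 272.5 N; F_m = (F_max+F_min)/2 = 545.5 N
τ_a = K_W·8F_aD/(πd³) = 1.2725 × 89.305 = 113.64 MPa
τ_m = K_s·8F_mD/(πd³) = 1.0892 × 178.77 = 194.72 MPa
Soderberg: 1/n_f = τ_a/S_se + τ_m/S_sy = 113.64/332 + 194.72/593 = 0.34230 + 0.32836 = 0.67066
n_f = 1/0.67066 = 1.491

1.49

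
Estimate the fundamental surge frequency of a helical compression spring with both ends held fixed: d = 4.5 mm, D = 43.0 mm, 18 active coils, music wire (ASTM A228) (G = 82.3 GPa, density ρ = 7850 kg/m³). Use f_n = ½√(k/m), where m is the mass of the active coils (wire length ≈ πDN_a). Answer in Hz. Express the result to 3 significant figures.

k = Gd⁴/(8D³N_a) = (82.3×10³)(4.5⁴)/(8·43.0³·18) = 2.9477 N/mm = 2947.7 N/m
Wire length L = πDN_a = π·43.0·18 = 2431.6 mm
m = ρ·(πd²/4)·L = 7850 × 15.904×10⁻⁶ m² × 2.4316 m = 0.30358 kg
f_n = ½√(k/m) = 0.5·√(2947.7/0.30358) = 0.5·√(9709.7) = 49.269 Hz

49.3 Hz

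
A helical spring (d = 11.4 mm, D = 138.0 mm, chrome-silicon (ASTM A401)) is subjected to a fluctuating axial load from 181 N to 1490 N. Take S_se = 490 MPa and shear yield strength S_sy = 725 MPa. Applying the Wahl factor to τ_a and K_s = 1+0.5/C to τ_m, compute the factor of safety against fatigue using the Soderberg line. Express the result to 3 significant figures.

C = D/d = 138.0/11.4 = 12.1053; K_W = (4C−1)/(4C−4)+0.615/C = 1.1183; K_s = 1+0.5/C = 1.0413
F_a = (F_max−F_min)/2 = 654.5 N; F_m = (F_max+F_min)/2 = 835.5 N
τ_a = K_W·8F_aD/(πd³) = 1.1183 × 155.24 = 173.62 MPa
τ_m = K_s·8F_mD/(πd³) = 1.0413 × 198.18 = 206.36 MPa
Soderberg: 1/n_f = τ_a/S_se + τ_m/S_sy = 173.62/490 + 206.36/725 = 0.35432 + 0.28464 = 0.63895
n_f = 1/0.63895 = 1.565

1.57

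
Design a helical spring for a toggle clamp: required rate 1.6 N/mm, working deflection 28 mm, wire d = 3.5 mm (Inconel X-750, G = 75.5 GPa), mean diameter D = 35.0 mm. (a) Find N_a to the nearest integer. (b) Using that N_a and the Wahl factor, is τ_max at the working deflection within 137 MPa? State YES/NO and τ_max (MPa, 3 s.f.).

N_a = Gd⁴/(8D³k) = (75.5×10³)(3.5⁴)/(8·35.0³·1.6) = 20.64 → N_a = 21
Actual rate k = Gd⁴/(8D³·21) = 1.5729 N/mm
Working load F = kδ = 1.5729·28 = 44.042 N
C = 35.0/3.5 = 10.0000; K_W = (4C−1)/(4C−4)+0.615/C = 1.1448
τ_max = K_W·8FD/(πd³) = 1.1448·91.552 = 104.81 MPa
τ_max ≤ 137 MPa → acceptable

(a) 21 coils; (b) YES, τ_max = 105 MPa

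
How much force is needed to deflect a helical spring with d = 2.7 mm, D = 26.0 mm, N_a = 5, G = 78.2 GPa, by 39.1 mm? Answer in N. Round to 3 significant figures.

k = Gd⁴/(8D³N_a) = (78.2×10³)(2.7⁴)/(8·26.0³·5) = 5.9113 N/mm
F = k·δ = 5.9113 × 39.1 = 231.13 N

231 N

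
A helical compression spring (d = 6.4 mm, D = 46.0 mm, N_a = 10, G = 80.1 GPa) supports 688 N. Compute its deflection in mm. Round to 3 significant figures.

k = Gd⁴/(8D³N_a) = (80.1×10³)(6.4⁴)/(8·46.0³·10) = 17.258 N/mm
δ = F/k = 688 / 17.258 = 39.866 mm

39.9 mm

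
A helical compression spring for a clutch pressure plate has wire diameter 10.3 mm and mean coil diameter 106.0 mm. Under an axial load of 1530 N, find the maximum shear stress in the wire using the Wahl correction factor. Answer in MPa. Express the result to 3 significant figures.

431 MPa

Spring index C = D/d = 106.0/10.3 = 10.2913
K_W = (4C−1)/(4C−4) + 0.615/C = 40.165/37.165 + 0.0598 = 1.1405
τ₀ = 8FD/(πd³) = 8·1530·106.0/(π·10.3³) = 1.29744e+06/3432.9 = 377.94 MPa
τ_max = K·τ₀ = 1.1405 × 377.94 = 431.04 MPa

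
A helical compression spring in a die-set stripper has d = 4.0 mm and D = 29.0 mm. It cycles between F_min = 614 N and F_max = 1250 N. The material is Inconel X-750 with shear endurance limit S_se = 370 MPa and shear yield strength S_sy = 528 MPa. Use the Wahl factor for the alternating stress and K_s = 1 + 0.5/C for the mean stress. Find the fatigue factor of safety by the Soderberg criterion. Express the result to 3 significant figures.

C = D/d = 29.0/4.0 = 7.2500; K_W = (4C−1)/(4C−4)+0.615/C = 1.2048; K_s = 1+0.5/C = 1.0690
F_a = (F_max−F_min)/2 = 318 N; F_m = (F_max+F_min)/2 = 932 N
τ_a = K_W·8F_aD/(πd³) = 1.2048 × 366.93 = 442.09 MPa
τ_m = K_s·8F_mD/(πd³) = 1.0690 × 1075.4 = 1149.6 MPa
Soderberg: 1/n_f = τ_a/S_se + τ_m/S_sy = 442.09/370 + 1149.6/528 = 1.19484 + 2.17723 = 3.3721
n_f = 1/3.3721 = 0.2966

0.297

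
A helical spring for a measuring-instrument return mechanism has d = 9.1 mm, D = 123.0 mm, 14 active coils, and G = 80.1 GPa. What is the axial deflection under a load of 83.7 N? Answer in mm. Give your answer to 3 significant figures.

31.8 mm

k = Gd⁴/(8D³N_a) = (80.1×10³)(9.1⁴)/(8·123.0³·14) = 2.6355 N/mm
δ = F/k = 83.7 / 2.6355 = 31.759 mm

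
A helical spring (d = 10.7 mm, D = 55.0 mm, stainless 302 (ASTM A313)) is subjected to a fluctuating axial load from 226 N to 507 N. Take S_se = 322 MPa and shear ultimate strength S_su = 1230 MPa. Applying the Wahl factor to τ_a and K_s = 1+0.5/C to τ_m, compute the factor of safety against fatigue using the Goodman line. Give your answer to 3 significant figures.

9.78

C = D/d = 55.0/10.7 = 5.1402; K_W = (4C−1)/(4C−4)+0.615/C = 1.3008; K_s = 1+0.5/C = 1.0973
F_a = (F_max−F_min)/2 = 140.5 N; F_m = (F_max+F_min)/2 = 366.5 N
τ_a = K_W·8F_aD/(πd³) = 1.3008 × 16.063 = 20.895 MPa
τ_m = K_s·8F_mD/(πd³) = 1.0973 × 41.901 = 45.977 MPa
Goodman: 1/n_f = τ_a/S_se + τ_m/S_su = 20.895/322 + 45.977/1230 = 0.06489 + 0.03738 = 0.10227
n_f = 1/0.10227 = 9.778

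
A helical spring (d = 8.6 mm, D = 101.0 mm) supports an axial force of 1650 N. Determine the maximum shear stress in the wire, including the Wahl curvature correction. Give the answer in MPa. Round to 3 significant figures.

Spring index C = D/d = 101.0/8.6 = 11.7442
K_W = (4C−1)/(4C−4) + 0.615/C = 45.977/42.977 + 0.0524 = 1.1222
τ₀ = 8FD/(πd³) = 8·1650·101.0/(π·8.6³) = 1.3332e+06/1998.2 = 667.19 MPa
τ_max = K·τ₀ = 1.1222 × 667.19 = 748.7 MPa

749 MPa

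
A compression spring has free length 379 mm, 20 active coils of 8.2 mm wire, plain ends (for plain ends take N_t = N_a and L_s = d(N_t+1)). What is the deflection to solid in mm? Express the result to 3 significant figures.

207 mm

N_t = 20; L_s = 8.2·21 = 172.2 mm
δ_solid = L₀ − L_s = 379 − 172.2 = 206.8 mm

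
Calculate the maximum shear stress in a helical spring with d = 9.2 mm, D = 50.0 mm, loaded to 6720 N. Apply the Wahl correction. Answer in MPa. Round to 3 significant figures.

Spring index C = D/d = 50.0/9.2 = 5.4348
K_W = (4C−1)/(4C−4) + 0.615/C = 20.739/17.739 + 0.1132 = 1.2823
τ₀ = 8FD/(πd³) = 8·6720·50.0/(π·9.2³) = 2.688e+06/2446.3 = 1098.8 MPa
τ_max = K·τ₀ = 1.2823 × 1098.8 = 1409 MPa

1410 MPa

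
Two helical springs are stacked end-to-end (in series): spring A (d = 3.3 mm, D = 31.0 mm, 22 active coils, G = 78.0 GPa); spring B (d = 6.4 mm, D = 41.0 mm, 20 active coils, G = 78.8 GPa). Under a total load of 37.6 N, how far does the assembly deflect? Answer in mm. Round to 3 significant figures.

24.4 mm

k_A = Gd⁴/(8D³N_a) = (78.0×10³)(3.3⁴)/(8·31.0³·22) = 1.7642 N/mm
k_B = Gd⁴/(8D³N_a) = (78.8×10³)(6.4⁴)/(8·41.0³·20) = 11.989 N/mm
Series: 1/k_eq = 1/1.7642 + 1/11.989 = 0.65023; k_eq = 1.5379 N/mm
δ = F/k_eq = 37.6/1.5379 = 24.449 mm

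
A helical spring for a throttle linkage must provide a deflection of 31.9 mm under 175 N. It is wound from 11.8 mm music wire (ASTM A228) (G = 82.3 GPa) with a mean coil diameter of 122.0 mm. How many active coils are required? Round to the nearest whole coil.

20

Required rate k = F/δ = 175/31.9 = 5.4859 N/mm
N_a = Gd⁴/(8D³k) = (82.3×10³ × 11.8⁴)/(8 × 122.0³ × 5.4859)
    = 1.59561e+09 / 7.96924e+07 = 20.02 → 20 coils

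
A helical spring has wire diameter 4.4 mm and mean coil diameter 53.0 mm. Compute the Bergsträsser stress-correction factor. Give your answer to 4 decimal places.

C = D/d = 53.0/4.4 = 12.0455
K_B = (4C+2)/(4C−3) = 50.182/45.182 = 1.1107

1.1107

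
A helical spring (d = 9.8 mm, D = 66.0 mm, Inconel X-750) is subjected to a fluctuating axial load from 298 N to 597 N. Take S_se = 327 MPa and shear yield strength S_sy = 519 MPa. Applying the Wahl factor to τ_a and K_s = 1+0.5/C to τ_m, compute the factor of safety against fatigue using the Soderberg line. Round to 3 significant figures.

3.77

C = D/d = 66.0/9.8 = 6.7347; K_W = (4C−1)/(4C−4)+0.615/C = 1.2221; K_s = 1+0.5/C = 1.0742
F_a = (F_max−F_min)/2 = 149.5 N; F_m = (F_max+F_min)/2 = 447.5 N
τ_a = K_W·8F_aD/(πd³) = 1.2221 × 26.696 = 32.625 MPa
τ_m = K_s·8F_mD/(πd³) = 1.0742 × 79.91 = 85.842 MPa
Soderberg: 1/n_f = τ_a/S_se + τ_m/S_sy = 32.625/327 + 85.842/519 = 0.09977 + 0.16540 = 0.26517
n_f = 1/0.26517 = 3.771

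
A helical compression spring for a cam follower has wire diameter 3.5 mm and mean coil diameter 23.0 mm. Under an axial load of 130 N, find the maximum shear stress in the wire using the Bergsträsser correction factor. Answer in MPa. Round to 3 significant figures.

Spring index C = D/d = 23.0/3.5 = 6.5714
K_B = (4C+2)/(4C−3) = 28.286/23.286 = 1.2147
τ₀ = 8FD/(πd³) = 8·130·23.0/(π·3.5³) = 23920/134.7 = 177.59 MPa
τ_max = K·τ₀ = 1.2147 × 177.59 = 215.72 MPa

216 MPa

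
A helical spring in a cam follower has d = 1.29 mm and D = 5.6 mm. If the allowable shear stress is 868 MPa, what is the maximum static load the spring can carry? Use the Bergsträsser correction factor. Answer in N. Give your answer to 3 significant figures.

96.9 N

C = D/d = 5.6/1.29 = 4.3411
K_B = (4C+2)/(4C−3) = 19.364/14.364 = 1.3481
τ_max = K·8FD/(πd³) → F_max = τ_allow·πd³/(8DK)
F_max = 868·π·1.29³/(8·5.6·1.3481) = 5853.8/60.394 = 96.927 N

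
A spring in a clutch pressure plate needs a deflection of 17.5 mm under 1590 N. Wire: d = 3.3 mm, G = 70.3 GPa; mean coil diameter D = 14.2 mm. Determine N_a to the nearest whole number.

Required rate k = F/δ = 1590/17.5 = 90.857 N/mm
N_a = Gd⁴/(8D³k) = (70.3×10³ × 3.3⁴)/(8 × 14.2³ × 90.857)
    = 8.33702e+06 / 2.0812e+06 = 4.006 → 4 coils

4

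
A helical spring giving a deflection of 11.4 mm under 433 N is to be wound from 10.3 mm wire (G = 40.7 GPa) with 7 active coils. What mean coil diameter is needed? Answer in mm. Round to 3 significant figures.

59.9 mm

Required rate k = F/δ = 433/11.4 = 37.982 N/mm
D = (Gd⁴/(8N_a·k))^(1/3) = (40.7×10³·10.3⁴/(8·7·37.982))^(1/3)
  = (215364)^(1/3) = 59.9410 mm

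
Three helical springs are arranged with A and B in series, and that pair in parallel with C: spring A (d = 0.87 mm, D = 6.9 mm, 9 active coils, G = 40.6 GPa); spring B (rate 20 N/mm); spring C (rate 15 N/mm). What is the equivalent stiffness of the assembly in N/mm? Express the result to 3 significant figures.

k_A = Gd⁴/(8D³N_a) = (40.6×10³)(0.87⁴)/(8·6.9³·9) = 0.98338 N/mm
Springs A,B series: k_AB = 1/(1/0.98338+1/20) = 0.9373 N/mm; parallel with C: k_eq = 0.9373+15 = 15.937 N/mm

15.9 N/mm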